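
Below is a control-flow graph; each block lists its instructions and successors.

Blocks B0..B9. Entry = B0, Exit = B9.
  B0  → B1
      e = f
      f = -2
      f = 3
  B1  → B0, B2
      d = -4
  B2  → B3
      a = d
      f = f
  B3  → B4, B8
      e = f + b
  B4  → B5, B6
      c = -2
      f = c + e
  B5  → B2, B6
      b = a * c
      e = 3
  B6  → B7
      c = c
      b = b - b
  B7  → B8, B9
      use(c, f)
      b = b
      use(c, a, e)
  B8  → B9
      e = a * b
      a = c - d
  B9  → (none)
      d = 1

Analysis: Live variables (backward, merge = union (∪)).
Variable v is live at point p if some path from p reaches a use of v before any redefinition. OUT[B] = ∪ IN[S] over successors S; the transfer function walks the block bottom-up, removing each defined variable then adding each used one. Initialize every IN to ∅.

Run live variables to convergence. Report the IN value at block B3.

Fixpoint table:
  B0: | IN={b, c, f} | OUT={b, c, f}
  B1: | IN={b, c, f} | OUT={b, c, d, f}
  B2: | IN={b, c, d, f} | OUT={a, b, c, d, f}
  B3: | IN={a, b, c, d, f} | OUT={a, b, c, d, e}
  B4: | IN={a, b, d, e} | OUT={a, b, c, d, e, f}
  B5: | IN={a, c, d, f} | OUT={a, b, c, d, e, f}
  B6: | IN={a, b, c, d, e, f} | OUT={a, b, c, d, e, f}
  B7: | IN={a, b, c, d, e, f} | OUT={a, b, c, d}
  B8: | IN={a, b, c, d} | OUT={}
  B9: | IN={} | OUT={}

Merge at B3: OUT[B3] = IN[B4] ⊔ IN[B8] = {a, b, c, d, e}
Applying B3's transfer function to that OUT value gives IN[B3] (row B3 above).

Answer: {a, b, c, d, f}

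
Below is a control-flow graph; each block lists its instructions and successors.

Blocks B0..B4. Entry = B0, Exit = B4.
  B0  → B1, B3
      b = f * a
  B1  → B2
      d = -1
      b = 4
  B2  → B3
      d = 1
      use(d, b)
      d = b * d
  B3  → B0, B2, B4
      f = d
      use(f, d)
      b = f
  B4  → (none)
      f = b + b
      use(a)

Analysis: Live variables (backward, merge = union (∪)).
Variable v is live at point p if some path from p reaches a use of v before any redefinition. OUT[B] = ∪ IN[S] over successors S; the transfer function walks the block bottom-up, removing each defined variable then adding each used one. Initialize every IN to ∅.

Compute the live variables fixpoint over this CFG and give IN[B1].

Answer: {a}

Derivation:
Converged values:
  B0:   IN={a, d, f}   OUT={a, d}
  B1:   IN={a}   OUT={a, b}
  B2:   IN={a, b}   OUT={a, d}
  B3:   IN={a, d}   OUT={a, b, d, f}
  B4:   IN={a, b}   OUT={}

Merge at B1: OUT[B1] = IN[B2] = {a, b}
Applying B1's transfer function to that OUT value gives IN[B1] (row B1 above).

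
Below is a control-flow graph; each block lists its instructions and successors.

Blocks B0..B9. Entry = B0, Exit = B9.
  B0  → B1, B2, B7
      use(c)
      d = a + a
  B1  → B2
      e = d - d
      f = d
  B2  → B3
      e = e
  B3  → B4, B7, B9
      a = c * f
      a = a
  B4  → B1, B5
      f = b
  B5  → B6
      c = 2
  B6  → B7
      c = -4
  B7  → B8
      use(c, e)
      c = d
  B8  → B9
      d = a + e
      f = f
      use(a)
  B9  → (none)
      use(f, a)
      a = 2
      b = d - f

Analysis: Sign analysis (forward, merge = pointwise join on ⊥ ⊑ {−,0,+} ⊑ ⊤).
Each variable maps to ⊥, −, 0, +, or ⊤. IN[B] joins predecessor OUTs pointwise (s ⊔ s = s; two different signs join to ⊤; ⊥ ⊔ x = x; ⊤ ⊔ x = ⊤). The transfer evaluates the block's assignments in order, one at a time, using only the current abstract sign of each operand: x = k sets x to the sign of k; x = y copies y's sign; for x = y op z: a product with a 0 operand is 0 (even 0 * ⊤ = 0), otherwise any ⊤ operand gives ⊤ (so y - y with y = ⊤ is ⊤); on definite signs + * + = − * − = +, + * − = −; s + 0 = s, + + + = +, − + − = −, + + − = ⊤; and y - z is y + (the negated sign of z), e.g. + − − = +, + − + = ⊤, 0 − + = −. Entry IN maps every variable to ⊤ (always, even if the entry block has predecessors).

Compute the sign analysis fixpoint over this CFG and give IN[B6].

Answer: {a: ⊤, b: ⊤, c: +, d: ⊤, e: ⊤, f: ⊤}

Trace:
Converged values:
  B0:   IN=(all ⊤)   OUT=(all ⊤)
  B1:   IN=(all ⊤)   OUT=(all ⊤)
  B2:   IN=(all ⊤)   OUT=(all ⊤)
  B3:   IN=(all ⊤)   OUT=(all ⊤)
  B4:   IN=(all ⊤)   OUT=(all ⊤)
  B5:   IN=(all ⊤)   OUT={c:+; rest ⊤}
  B6:   IN={c:+; rest ⊤}   OUT={c:-; rest ⊤}
  B7:   IN=(all ⊤)   OUT=(all ⊤)
  B8:   IN=(all ⊤)   OUT=(all ⊤)
  B9:   IN=(all ⊤)   OUT={a:+; rest ⊤}

Merge at B6: IN[B6] = OUT[B5] = {a: ⊤, b: ⊤, c: +, d: ⊤, e: ⊤, f: ⊤}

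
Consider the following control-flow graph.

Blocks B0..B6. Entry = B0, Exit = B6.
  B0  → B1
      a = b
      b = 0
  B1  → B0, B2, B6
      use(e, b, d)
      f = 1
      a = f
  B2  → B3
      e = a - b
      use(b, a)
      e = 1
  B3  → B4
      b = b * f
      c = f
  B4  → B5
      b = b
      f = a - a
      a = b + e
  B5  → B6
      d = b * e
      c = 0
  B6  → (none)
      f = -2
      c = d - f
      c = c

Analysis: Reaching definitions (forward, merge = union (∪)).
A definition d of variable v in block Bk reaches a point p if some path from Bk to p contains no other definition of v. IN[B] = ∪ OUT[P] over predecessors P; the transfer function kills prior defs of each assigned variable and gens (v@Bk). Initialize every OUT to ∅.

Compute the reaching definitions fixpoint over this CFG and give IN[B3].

Per-block solution:
  B0:  IN={a@B1, b@B0, f@B1}  OUT={a@B0, b@B0, f@B1}
  B1:  IN={a@B0, b@B0, f@B1}  OUT={a@B1, b@B0, f@B1}
  B2:  IN={a@B1, b@B0, f@B1}  OUT={a@B1, b@B0, e@B2, f@B1}
  B3:  IN={a@B1, b@B0, e@B2, f@B1}  OUT={a@B1, b@B3, c@B3, e@B2, f@B1}
  B4:  IN={a@B1, b@B3, c@B3, e@B2, f@B1}  OUT={a@B4, b@B4, c@B3, e@B2, f@B4}
  B5:  IN={a@B4, b@B4, c@B3, e@B2, f@B4}  OUT={a@B4, b@B4, c@B5, d@B5, e@B2, f@B4}
  B6:  IN={a@B1, a@B4, b@B0, b@B4, c@B5, d@B5, e@B2, f@B1, f@B4}  OUT={a@B1, a@B4, b@B0, b@B4, c@B6, d@B5, e@B2, f@B6}

Merge at B3: IN[B3] = OUT[B2] = {a@B1, b@B0, e@B2, f@B1}

Answer: {a@B1, b@B0, e@B2, f@B1}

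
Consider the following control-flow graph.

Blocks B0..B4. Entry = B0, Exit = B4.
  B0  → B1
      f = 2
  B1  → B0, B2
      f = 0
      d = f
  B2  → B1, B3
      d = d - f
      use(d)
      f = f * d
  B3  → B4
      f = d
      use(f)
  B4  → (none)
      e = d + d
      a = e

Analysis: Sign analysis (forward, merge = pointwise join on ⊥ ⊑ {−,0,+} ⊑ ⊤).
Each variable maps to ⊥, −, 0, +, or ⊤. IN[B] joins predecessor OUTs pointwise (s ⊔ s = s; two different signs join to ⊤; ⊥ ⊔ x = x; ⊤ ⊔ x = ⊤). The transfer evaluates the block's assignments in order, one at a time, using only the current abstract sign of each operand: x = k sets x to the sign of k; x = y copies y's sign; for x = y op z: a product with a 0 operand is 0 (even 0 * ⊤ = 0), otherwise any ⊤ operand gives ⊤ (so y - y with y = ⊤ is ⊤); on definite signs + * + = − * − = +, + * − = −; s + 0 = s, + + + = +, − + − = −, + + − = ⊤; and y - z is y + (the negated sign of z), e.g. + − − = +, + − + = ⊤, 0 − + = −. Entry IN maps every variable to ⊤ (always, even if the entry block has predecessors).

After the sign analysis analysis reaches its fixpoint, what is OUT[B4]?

Answer: {a: 0, b: ⊤, c: ⊤, d: 0, e: 0, f: 0}

Trace:
Fixpoint table:
  B0:  IN=(all ⊤)  OUT={f:+; rest ⊤}
  B1:  IN=(all ⊤)  OUT={d:0, f:0; rest ⊤}
  B2:  IN={d:0, f:0; rest ⊤}  OUT={d:0, f:0; rest ⊤}
  B3:  IN={d:0, f:0; rest ⊤}  OUT={d:0, f:0; rest ⊤}
  B4:  IN={d:0, f:0; rest ⊤}  OUT={a:0, d:0, e:0, f:0; rest ⊤}

Merge at B4: IN[B4] = OUT[B3] = {a: ⊤, b: ⊤, c: ⊤, d: 0, e: ⊤, f: 0}
Applying B4's transfer function to that IN value gives OUT[B4] (row B4 above).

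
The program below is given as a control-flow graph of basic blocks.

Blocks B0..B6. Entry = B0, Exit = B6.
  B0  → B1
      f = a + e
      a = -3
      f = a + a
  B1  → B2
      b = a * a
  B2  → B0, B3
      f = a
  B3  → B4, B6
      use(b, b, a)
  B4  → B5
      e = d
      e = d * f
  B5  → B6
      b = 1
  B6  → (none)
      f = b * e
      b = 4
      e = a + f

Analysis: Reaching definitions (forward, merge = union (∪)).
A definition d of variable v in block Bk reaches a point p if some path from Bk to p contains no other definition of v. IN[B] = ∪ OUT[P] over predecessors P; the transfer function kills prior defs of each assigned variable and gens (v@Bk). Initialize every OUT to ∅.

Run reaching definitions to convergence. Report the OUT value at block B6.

Per-block solution:
  B0:   IN={a@B0, b@B1, f@B2}   OUT={a@B0, b@B1, f@B0}
  B1:   IN={a@B0, b@B1, f@B0}   OUT={a@B0, b@B1, f@B0}
  B2:   IN={a@B0, b@B1, f@B0}   OUT={a@B0, b@B1, f@B2}
  B3:   IN={a@B0, b@B1, f@B2}   OUT={a@B0, b@B1, f@B2}
  B4:   IN={a@B0, b@B1, f@B2}   OUT={a@B0, b@B1, e@B4, f@B2}
  B5:   IN={a@B0, b@B1, e@B4, f@B2}   OUT={a@B0, b@B5, e@B4, f@B2}
  B6:   IN={a@B0, b@B1, b@B5, e@B4, f@B2}   OUT={a@B0, b@B6, e@B6, f@B6}

Merge at B6: IN[B6] = OUT[B3] ⊔ OUT[B5] = {a@B0, b@B1, b@B5, e@B4, f@B2}
Applying B6's transfer function to that IN value gives OUT[B6] (row B6 above).

Answer: {a@B0, b@B6, e@B6, f@B6}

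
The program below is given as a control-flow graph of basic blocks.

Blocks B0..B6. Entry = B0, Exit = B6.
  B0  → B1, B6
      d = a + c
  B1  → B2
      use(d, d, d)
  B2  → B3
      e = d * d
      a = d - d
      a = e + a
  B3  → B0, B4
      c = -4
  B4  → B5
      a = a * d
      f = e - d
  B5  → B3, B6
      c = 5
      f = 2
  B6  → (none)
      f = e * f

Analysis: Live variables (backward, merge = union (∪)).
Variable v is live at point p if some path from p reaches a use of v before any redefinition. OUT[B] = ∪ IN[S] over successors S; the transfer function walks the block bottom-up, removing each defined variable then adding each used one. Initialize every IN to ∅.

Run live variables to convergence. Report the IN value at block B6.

Answer: {e, f}

Working:
Converged values:
  B0:  IN={a, c, e, f}  OUT={d, e, f}
  B1:  IN={d, f}  OUT={d, f}
  B2:  IN={d, f}  OUT={a, d, e, f}
  B3:  IN={a, d, e, f}  OUT={a, c, d, e, f}
  B4:  IN={a, d, e}  OUT={a, d, e}
  B5:  IN={a, d, e}  OUT={a, d, e, f}
  B6:  IN={e, f}  OUT={}

B6 is the boundary node: OUT[B6] = {}
Applying B6's transfer function to that OUT value gives IN[B6] (row B6 above).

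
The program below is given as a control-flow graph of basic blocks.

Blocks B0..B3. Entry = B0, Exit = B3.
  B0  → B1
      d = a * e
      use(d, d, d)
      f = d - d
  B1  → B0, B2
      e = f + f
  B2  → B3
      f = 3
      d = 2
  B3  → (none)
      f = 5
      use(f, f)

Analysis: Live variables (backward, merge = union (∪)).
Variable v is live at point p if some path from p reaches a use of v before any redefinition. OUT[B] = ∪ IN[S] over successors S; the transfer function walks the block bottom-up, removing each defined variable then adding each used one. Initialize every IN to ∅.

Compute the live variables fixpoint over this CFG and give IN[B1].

Answer: {a, f}

Trace:
Per-block solution:
  B0: | IN={a, e} | OUT={a, f}
  B1: | IN={a, f} | OUT={a, e}
  B2: | IN={} | OUT={}
  B3: | IN={} | OUT={}

Merge at B1: OUT[B1] = IN[B0] ⊔ IN[B2] = {a, e}
Applying B1's transfer function to that OUT value gives IN[B1] (row B1 above).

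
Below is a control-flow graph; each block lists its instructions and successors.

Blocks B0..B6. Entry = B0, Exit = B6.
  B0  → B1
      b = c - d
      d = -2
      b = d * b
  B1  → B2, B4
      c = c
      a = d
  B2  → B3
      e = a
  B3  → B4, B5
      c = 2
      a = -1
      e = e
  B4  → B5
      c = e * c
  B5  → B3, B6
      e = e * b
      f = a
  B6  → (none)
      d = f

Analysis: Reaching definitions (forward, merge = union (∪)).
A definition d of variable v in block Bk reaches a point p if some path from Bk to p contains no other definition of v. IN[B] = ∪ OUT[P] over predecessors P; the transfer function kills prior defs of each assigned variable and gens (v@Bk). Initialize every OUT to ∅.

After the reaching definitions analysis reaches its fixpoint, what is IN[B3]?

Per-block solution:
  B0: | IN={} | OUT={b@B0, d@B0}
  B1: | IN={b@B0, d@B0} | OUT={a@B1, b@B0, c@B1, d@B0}
  B2: | IN={a@B1, b@B0, c@B1, d@B0} | OUT={a@B1, b@B0, c@B1, d@B0, e@B2}
  B3: | IN={a@B1, a@B3, b@B0, c@B1, c@B3, c@B4, d@B0, e@B2, e@B5, f@B5} | OUT={a@B3, b@B0, c@B3, d@B0, e@B3, f@B5}
  B4: | IN={a@B1, a@B3, b@B0, c@B1, c@B3, d@B0, e@B3, f@B5} | OUT={a@B1, a@B3, b@B0, c@B4, d@B0, e@B3, f@B5}
  B5: | IN={a@B1, a@B3, b@B0, c@B3, c@B4, d@B0, e@B3, f@B5} | OUT={a@B1, a@B3, b@B0, c@B3, c@B4, d@B0, e@B5, f@B5}
  B6: | IN={a@B1, a@B3, b@B0, c@B3, c@B4, d@B0, e@B5, f@B5} | OUT={a@B1, a@B3, b@B0, c@B3, c@B4, d@B6, e@B5, f@B5}

Merge at B3: IN[B3] = OUT[B2] ⊔ OUT[B5] = {a@B1, a@B3, b@B0, c@B1, c@B3, c@B4, d@B0, e@B2, e@B5, f@B5}

Answer: {a@B1, a@B3, b@B0, c@B1, c@B3, c@B4, d@B0, e@B2, e@B5, f@B5}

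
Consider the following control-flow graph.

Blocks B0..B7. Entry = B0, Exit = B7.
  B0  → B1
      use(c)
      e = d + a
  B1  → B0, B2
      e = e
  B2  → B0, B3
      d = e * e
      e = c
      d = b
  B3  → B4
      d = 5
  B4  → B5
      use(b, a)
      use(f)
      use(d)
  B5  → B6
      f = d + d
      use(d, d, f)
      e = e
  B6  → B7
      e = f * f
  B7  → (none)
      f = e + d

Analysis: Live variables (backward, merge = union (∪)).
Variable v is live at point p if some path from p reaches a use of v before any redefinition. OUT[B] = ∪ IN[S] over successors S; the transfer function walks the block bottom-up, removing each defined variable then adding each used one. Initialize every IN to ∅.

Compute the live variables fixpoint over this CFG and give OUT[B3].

Answer: {a, b, d, e, f}

Trace:
Per-block solution:
  B0:  IN={a, b, c, d, f}  OUT={a, b, c, d, e, f}
  B1:  IN={a, b, c, d, e, f}  OUT={a, b, c, d, e, f}
  B2:  IN={a, b, c, e, f}  OUT={a, b, c, d, e, f}
  B3:  IN={a, b, e, f}  OUT={a, b, d, e, f}
  B4:  IN={a, b, d, e, f}  OUT={d, e}
  B5:  IN={d, e}  OUT={d, f}
  B6:  IN={d, f}  OUT={d, e}
  B7:  IN={d, e}  OUT={}

Merge at B3: OUT[B3] = IN[B4] = {a, b, d, e, f}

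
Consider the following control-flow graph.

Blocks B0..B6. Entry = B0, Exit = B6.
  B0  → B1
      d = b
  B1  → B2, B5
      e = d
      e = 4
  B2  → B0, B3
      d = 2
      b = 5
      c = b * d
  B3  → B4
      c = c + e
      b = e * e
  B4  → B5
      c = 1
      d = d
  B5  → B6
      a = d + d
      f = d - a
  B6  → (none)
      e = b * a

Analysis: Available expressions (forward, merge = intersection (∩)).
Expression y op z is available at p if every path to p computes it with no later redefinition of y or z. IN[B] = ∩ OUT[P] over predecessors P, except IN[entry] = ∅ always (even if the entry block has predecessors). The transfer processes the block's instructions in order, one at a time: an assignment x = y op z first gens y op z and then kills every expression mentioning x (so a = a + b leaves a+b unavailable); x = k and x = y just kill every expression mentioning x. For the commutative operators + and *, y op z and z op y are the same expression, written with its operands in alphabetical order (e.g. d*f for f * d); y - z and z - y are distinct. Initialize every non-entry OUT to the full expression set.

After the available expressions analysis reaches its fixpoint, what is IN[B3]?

Answer: {b*d}

Trace:
Converged values:
  B0:  IN={}  OUT={}
  B1:  IN={}  OUT={}
  B2:  IN={}  OUT={b*d}
  B3:  IN={b*d}  OUT={e*e}
  B4:  IN={e*e}  OUT={e*e}
  B5:  IN={}  OUT={d+d, d-a}
  B6:  IN={d+d, d-a}  OUT={a*b, d+d, d-a}

Merge at B3: IN[B3] = OUT[B2] = {b*d}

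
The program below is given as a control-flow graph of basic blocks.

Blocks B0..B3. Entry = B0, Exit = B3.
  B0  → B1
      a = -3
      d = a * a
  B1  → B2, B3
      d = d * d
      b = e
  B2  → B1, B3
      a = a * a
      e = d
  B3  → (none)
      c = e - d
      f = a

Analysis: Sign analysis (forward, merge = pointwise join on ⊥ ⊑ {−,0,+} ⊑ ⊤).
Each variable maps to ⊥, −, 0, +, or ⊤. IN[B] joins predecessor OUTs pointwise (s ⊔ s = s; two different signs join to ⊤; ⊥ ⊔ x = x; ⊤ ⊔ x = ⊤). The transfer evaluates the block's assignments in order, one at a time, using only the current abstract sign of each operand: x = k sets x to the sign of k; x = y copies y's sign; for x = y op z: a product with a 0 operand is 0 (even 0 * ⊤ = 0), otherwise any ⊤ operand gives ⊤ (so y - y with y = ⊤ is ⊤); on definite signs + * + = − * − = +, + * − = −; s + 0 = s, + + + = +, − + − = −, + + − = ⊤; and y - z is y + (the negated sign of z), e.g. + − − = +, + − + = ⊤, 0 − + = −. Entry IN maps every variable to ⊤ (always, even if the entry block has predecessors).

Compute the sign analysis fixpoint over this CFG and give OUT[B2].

Answer: {a: ⊤, b: ⊤, c: ⊤, d: +, e: +, f: ⊤}

Working:
Converged values:
  B0:  IN=(all ⊤)  OUT={a:-, d:+; rest ⊤}
  B1:  IN={d:+; rest ⊤}  OUT={d:+; rest ⊤}
  B2:  IN={d:+; rest ⊤}  OUT={d:+, e:+; rest ⊤}
  B3:  IN={d:+; rest ⊤}  OUT={d:+; rest ⊤}

Merge at B2: IN[B2] = OUT[B1] = {a: ⊤, b: ⊤, c: ⊤, d: +, e: ⊤, f: ⊤}
Applying B2's transfer function to that IN value gives OUT[B2] (row B2 above).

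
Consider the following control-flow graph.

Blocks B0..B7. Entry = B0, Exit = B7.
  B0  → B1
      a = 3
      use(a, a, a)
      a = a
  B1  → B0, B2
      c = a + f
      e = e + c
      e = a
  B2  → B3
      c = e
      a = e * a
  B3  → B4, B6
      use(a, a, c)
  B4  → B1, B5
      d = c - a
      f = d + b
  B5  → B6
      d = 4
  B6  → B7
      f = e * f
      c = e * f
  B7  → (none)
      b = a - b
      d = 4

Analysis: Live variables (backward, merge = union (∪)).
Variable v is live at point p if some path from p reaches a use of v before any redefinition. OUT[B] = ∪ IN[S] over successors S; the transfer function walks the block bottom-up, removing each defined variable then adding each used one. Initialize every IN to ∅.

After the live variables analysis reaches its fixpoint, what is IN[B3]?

Per-block solution:
  B0:  IN={b, e, f}  OUT={a, b, e, f}
  B1:  IN={a, b, e, f}  OUT={a, b, e, f}
  B2:  IN={a, b, e, f}  OUT={a, b, c, e, f}
  B3:  IN={a, b, c, e, f}  OUT={a, b, c, e, f}
  B4:  IN={a, b, c, e}  OUT={a, b, e, f}
  B5:  IN={a, b, e, f}  OUT={a, b, e, f}
  B6:  IN={a, b, e, f}  OUT={a, b}
  B7:  IN={a, b}  OUT={}

Merge at B3: OUT[B3] = IN[B4] ⊔ IN[B6] = {a, b, c, e, f}
Applying B3's transfer function to that OUT value gives IN[B3] (row B3 above).

Answer: {a, b, c, e, f}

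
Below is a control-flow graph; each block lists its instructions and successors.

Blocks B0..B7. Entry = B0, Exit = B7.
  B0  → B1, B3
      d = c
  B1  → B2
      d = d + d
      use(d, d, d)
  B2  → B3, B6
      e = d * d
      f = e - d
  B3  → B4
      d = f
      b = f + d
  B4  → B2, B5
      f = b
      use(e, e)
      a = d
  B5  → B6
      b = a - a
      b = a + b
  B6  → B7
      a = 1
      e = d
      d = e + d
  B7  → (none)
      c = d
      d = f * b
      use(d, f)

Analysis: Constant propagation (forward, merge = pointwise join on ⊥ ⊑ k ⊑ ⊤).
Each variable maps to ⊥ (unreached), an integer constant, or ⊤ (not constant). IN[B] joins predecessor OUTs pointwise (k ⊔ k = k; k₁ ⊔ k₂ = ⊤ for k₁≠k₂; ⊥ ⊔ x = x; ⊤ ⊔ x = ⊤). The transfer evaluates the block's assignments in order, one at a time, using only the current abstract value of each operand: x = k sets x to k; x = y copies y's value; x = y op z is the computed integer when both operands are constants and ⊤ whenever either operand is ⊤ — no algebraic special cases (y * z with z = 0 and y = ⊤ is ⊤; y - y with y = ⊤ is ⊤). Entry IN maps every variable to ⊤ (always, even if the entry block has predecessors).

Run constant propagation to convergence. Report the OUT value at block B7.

Per-block solution:
  B0: | IN=(all ⊤) | OUT=(all ⊤)
  B1: | IN=(all ⊤) | OUT=(all ⊤)
  B2: | IN=(all ⊤) | OUT=(all ⊤)
  B3: | IN=(all ⊤) | OUT=(all ⊤)
  B4: | IN=(all ⊤) | OUT=(all ⊤)
  B5: | IN=(all ⊤) | OUT=(all ⊤)
  B6: | IN=(all ⊤) | OUT={a:1; rest ⊤}
  B7: | IN={a:1; rest ⊤} | OUT={a:1; rest ⊤}

Merge at B7: IN[B7] = OUT[B6] = {a: 1, b: ⊤, c: ⊤, d: ⊤, e: ⊤, f: ⊤}
Applying B7's transfer function to that IN value gives OUT[B7] (row B7 above).

Answer: {a: 1, b: ⊤, c: ⊤, d: ⊤, e: ⊤, f: ⊤}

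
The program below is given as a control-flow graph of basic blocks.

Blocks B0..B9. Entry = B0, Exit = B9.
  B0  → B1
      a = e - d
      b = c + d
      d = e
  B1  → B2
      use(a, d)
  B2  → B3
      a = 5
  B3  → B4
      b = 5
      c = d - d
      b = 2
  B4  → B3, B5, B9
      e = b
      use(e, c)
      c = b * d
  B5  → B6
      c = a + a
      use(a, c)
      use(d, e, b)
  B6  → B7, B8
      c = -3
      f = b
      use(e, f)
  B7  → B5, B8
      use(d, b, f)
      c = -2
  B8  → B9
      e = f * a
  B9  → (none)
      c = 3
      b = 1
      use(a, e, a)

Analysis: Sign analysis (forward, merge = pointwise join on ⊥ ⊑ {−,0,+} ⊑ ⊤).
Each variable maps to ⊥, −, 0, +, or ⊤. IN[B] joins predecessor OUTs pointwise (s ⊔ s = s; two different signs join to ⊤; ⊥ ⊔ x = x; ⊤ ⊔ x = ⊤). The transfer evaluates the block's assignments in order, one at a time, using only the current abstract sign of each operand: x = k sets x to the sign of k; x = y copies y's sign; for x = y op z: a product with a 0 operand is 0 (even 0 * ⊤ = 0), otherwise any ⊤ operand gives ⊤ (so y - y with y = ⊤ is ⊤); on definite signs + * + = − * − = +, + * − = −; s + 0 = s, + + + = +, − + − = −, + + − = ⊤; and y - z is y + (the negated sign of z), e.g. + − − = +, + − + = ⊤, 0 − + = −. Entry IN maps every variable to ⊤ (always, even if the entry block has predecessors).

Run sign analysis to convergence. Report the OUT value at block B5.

Per-block solution:
  B0:   IN=(all ⊤)   OUT=(all ⊤)
  B1:   IN=(all ⊤)   OUT=(all ⊤)
  B2:   IN=(all ⊤)   OUT={a:+; rest ⊤}
  B3:   IN={a:+; rest ⊤}   OUT={a:+, b:+; rest ⊤}
  B4:   IN={a:+, b:+; rest ⊤}   OUT={a:+, b:+, e:+; rest ⊤}
  B5:   IN={a:+, b:+, e:+; rest ⊤}   OUT={a:+, b:+, c:+, e:+; rest ⊤}
  B6:   IN={a:+, b:+, c:+, e:+; rest ⊤}   OUT={a:+, b:+, c:-, e:+, f:+; rest ⊤}
  B7:   IN={a:+, b:+, c:-, e:+, f:+; rest ⊤}   OUT={a:+, b:+, c:-, e:+, f:+; rest ⊤}
  B8:   IN={a:+, b:+, c:-, e:+, f:+; rest ⊤}   OUT={a:+, b:+, c:-, e:+, f:+; rest ⊤}
  B9:   IN={a:+, b:+, e:+; rest ⊤}   OUT={a:+, b:+, c:+, e:+; rest ⊤}

Merge at B5: IN[B5] = OUT[B4] ⊔ OUT[B7] = {a: +, b: +, c: ⊤, d: ⊤, e: +, f: ⊤}
Applying B5's transfer function to that IN value gives OUT[B5] (row B5 above).

Answer: {a: +, b: +, c: +, d: ⊤, e: +, f: ⊤}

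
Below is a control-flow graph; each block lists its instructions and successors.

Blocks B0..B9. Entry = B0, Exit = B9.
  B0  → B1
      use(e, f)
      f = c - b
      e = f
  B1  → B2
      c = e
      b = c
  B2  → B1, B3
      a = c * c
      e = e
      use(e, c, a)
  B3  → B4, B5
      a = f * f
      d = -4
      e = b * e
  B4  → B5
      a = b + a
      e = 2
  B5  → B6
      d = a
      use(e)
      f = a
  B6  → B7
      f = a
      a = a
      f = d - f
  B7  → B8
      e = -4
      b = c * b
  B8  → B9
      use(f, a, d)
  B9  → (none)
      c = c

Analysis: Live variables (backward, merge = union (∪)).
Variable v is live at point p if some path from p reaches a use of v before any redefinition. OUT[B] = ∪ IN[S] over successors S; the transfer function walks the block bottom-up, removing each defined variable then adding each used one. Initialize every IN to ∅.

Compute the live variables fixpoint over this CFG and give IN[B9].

Per-block solution:
  B0: | IN={b, c, e, f} | OUT={e, f}
  B1: | IN={e, f} | OUT={b, c, e, f}
  B2: | IN={b, c, e, f} | OUT={b, c, e, f}
  B3: | IN={b, c, e, f} | OUT={a, b, c, e}
  B4: | IN={a, b, c} | OUT={a, b, c, e}
  B5: | IN={a, b, c, e} | OUT={a, b, c, d}
  B6: | IN={a, b, c, d} | OUT={a, b, c, d, f}
  B7: | IN={a, b, c, d, f} | OUT={a, c, d, f}
  B8: | IN={a, c, d, f} | OUT={c}
  B9: | IN={c} | OUT={}

B9 is the boundary node: OUT[B9] = {}
Applying B9's transfer function to that OUT value gives IN[B9] (row B9 above).

Answer: {c}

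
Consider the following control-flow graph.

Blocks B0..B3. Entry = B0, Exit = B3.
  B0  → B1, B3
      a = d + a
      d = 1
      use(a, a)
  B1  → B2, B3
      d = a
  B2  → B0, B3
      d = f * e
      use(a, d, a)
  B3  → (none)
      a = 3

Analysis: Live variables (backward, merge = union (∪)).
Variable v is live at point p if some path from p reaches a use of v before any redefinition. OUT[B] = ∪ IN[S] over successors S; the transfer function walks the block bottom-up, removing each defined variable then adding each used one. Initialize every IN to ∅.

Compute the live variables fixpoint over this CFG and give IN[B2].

Answer: {a, e, f}

Derivation:
Converged values:
  B0:  IN={a, d, e, f}  OUT={a, e, f}
  B1:  IN={a, e, f}  OUT={a, e, f}
  B2:  IN={a, e, f}  OUT={a, d, e, f}
  B3:  IN={}  OUT={}

Merge at B2: OUT[B2] = IN[B0] ⊔ IN[B3] = {a, d, e, f}
Applying B2's transfer function to that OUT value gives IN[B2] (row B2 above).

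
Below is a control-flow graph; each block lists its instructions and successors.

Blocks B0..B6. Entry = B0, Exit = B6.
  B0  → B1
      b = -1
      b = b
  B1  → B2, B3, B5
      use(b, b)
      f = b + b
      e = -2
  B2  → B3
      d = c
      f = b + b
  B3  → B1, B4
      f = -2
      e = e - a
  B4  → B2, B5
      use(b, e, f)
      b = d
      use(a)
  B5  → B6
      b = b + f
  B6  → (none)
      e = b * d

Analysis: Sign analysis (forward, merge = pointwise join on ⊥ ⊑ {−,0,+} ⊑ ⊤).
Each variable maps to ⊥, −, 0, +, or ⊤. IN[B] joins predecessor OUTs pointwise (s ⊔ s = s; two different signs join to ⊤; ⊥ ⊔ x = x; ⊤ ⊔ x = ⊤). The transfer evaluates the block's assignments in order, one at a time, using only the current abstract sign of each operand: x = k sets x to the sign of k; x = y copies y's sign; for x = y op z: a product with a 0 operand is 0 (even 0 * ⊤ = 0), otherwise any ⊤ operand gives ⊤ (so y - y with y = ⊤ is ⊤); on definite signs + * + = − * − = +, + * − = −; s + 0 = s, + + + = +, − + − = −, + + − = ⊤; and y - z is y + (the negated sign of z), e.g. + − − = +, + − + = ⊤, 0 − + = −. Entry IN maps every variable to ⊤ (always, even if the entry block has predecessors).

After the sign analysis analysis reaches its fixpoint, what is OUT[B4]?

Answer: {a: ⊤, b: ⊤, c: ⊤, d: ⊤, e: ⊤, f: -}

Trace:
Per-block solution:
  B0:   IN=(all ⊤)   OUT={b:-; rest ⊤}
  B1:   IN=(all ⊤)   OUT={e:-; rest ⊤}
  B2:   IN=(all ⊤)   OUT=(all ⊤)
  B3:   IN=(all ⊤)   OUT={f:-; rest ⊤}
  B4:   IN={f:-; rest ⊤}   OUT={f:-; rest ⊤}
  B5:   IN=(all ⊤)   OUT=(all ⊤)
  B6:   IN=(all ⊤)   OUT=(all ⊤)

Merge at B4: IN[B4] = OUT[B3] = {a: ⊤, b: ⊤, c: ⊤, d: ⊤, e: ⊤, f: -}
Applying B4's transfer function to that IN value gives OUT[B4] (row B4 above).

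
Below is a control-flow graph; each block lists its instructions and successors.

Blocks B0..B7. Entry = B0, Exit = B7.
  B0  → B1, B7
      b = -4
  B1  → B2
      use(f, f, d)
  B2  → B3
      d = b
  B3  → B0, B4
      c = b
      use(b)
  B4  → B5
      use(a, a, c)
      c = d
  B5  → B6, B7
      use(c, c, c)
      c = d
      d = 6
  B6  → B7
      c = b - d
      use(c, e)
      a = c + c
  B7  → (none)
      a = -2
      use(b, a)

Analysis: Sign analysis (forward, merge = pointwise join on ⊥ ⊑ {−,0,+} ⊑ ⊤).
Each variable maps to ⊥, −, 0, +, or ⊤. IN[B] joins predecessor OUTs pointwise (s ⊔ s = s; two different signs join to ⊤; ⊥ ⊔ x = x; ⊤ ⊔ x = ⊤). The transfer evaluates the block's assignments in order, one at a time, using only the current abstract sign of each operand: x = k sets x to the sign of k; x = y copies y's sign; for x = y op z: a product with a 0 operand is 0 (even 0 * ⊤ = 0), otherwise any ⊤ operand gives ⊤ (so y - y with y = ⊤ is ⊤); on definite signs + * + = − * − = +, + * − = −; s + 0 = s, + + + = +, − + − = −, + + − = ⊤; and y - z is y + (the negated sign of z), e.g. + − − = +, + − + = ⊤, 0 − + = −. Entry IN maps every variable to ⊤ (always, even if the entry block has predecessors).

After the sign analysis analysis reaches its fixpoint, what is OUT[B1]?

Per-block solution:
  B0:   IN=(all ⊤)   OUT={b:-; rest ⊤}
  B1:   IN={b:-; rest ⊤}   OUT={b:-; rest ⊤}
  B2:   IN={b:-; rest ⊤}   OUT={b:-, d:-; rest ⊤}
  B3:   IN={b:-, d:-; rest ⊤}   OUT={b:-, c:-, d:-; rest ⊤}
  B4:   IN={b:-, c:-, d:-; rest ⊤}   OUT={b:-, c:-, d:-; rest ⊤}
  B5:   IN={b:-, c:-, d:-; rest ⊤}   OUT={b:-, c:-, d:+; rest ⊤}
  B6:   IN={b:-, c:-, d:+; rest ⊤}   OUT={a:-, b:-, c:-, d:+; rest ⊤}
  B7:   IN={b:-; rest ⊤}   OUT={a:-, b:-; rest ⊤}

Merge at B1: IN[B1] = OUT[B0] = {a: ⊤, b: -, c: ⊤, d: ⊤, e: ⊤, f: ⊤}
Applying B1's transfer function to that IN value gives OUT[B1] (row B1 above).

Answer: {a: ⊤, b: -, c: ⊤, d: ⊤, e: ⊤, f: ⊤}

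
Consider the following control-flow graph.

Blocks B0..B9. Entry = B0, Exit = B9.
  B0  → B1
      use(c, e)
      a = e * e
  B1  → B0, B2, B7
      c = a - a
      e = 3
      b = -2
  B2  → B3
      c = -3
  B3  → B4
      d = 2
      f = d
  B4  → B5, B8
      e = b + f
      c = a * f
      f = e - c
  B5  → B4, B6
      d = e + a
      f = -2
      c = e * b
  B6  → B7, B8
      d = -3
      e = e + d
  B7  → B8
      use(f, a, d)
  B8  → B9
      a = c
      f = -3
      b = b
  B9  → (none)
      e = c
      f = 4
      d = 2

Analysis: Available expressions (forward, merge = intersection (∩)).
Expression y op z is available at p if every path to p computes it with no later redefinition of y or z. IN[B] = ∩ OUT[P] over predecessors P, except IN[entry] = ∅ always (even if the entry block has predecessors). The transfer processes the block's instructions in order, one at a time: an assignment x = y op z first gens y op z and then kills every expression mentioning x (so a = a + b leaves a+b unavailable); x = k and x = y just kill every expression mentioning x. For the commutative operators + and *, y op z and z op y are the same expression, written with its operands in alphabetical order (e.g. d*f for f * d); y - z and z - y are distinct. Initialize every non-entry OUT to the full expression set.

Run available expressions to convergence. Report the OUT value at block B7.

Answer: {a-a}

Trace:
Converged values:
  B0:   IN={}   OUT={e*e}
  B1:   IN={e*e}   OUT={a-a}
  B2:   IN={a-a}   OUT={a-a}
  B3:   IN={a-a}   OUT={a-a}
  B4:   IN={a-a}   OUT={a-a, e-c}
  B5:   IN={a-a, e-c}   OUT={a+e, a-a, b*e}
  B6:   IN={a+e, a-a, b*e}   OUT={a-a}
  B7:   IN={a-a}   OUT={a-a}
  B8:   IN={a-a}   OUT={}
  B9:   IN={}   OUT={}

Merge at B7: IN[B7] = OUT[B1] ∩ OUT[B6] = {a-a}
Applying B7's transfer function to that IN value gives OUT[B7] (row B7 above).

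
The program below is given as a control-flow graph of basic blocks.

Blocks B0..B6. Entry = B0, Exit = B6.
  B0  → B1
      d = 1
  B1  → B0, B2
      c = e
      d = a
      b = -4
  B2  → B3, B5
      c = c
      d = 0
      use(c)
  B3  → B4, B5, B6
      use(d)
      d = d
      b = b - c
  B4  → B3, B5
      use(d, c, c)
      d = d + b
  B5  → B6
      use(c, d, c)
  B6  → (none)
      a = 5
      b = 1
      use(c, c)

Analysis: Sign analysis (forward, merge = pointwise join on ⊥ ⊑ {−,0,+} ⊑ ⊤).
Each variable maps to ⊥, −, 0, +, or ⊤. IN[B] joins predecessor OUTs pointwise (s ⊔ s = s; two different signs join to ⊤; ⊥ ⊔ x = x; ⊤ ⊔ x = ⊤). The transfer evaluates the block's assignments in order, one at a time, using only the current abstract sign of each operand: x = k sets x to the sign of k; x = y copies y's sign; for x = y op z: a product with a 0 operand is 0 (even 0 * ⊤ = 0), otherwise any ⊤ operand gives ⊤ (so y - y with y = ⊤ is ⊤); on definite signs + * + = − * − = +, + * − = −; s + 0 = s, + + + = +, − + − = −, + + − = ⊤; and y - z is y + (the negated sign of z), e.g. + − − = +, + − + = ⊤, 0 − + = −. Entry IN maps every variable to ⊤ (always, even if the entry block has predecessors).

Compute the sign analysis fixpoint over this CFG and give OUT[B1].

Converged values:
  B0: | IN=(all ⊤) | OUT={d:+; rest ⊤}
  B1: | IN={d:+; rest ⊤} | OUT={b:-; rest ⊤}
  B2: | IN={b:-; rest ⊤} | OUT={b:-, d:0; rest ⊤}
  B3: | IN=(all ⊤) | OUT=(all ⊤)
  B4: | IN=(all ⊤) | OUT=(all ⊤)
  B5: | IN=(all ⊤) | OUT=(all ⊤)
  B6: | IN=(all ⊤) | OUT={a:+, b:+; rest ⊤}

Merge at B1: IN[B1] = OUT[B0] = {a: ⊤, b: ⊤, c: ⊤, d: +, e: ⊤, f: ⊤}
Applying B1's transfer function to that IN value gives OUT[B1] (row B1 above).

Answer: {a: ⊤, b: -, c: ⊤, d: ⊤, e: ⊤, f: ⊤}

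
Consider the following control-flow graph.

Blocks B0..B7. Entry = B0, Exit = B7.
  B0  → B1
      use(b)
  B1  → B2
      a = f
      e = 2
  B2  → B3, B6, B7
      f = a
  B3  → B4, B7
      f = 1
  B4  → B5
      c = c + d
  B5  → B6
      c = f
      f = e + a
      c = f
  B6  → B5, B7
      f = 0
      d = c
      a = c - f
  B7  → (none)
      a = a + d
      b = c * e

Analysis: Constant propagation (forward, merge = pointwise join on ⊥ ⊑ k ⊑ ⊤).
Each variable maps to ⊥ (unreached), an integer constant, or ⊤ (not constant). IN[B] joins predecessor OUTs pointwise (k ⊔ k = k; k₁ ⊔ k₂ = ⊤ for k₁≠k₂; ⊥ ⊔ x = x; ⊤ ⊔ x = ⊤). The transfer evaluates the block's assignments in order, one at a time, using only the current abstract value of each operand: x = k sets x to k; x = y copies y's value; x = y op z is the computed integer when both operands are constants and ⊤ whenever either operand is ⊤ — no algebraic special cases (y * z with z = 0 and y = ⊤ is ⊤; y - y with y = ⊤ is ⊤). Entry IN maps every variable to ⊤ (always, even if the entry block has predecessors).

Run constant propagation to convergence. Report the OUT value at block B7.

Converged values:
  B0:   IN=(all ⊤)   OUT=(all ⊤)
  B1:   IN=(all ⊤)   OUT={e:2; rest ⊤}
  B2:   IN={e:2; rest ⊤}   OUT={e:2; rest ⊤}
  B3:   IN={e:2; rest ⊤}   OUT={e:2, f:1; rest ⊤}
  B4:   IN={e:2, f:1; rest ⊤}   OUT={e:2, f:1; rest ⊤}
  B5:   IN={e:2; rest ⊤}   OUT={e:2; rest ⊤}
  B6:   IN={e:2; rest ⊤}   OUT={e:2, f:0; rest ⊤}
  B7:   IN={e:2; rest ⊤}   OUT={e:2; rest ⊤}

Merge at B7: IN[B7] = OUT[B2] ⊔ OUT[B3] ⊔ OUT[B6] = {a: ⊤, b: ⊤, c: ⊤, d: ⊤, e: 2, f: ⊤}
Applying B7's transfer function to that IN value gives OUT[B7] (row B7 above).

Answer: {a: ⊤, b: ⊤, c: ⊤, d: ⊤, e: 2, f: ⊤}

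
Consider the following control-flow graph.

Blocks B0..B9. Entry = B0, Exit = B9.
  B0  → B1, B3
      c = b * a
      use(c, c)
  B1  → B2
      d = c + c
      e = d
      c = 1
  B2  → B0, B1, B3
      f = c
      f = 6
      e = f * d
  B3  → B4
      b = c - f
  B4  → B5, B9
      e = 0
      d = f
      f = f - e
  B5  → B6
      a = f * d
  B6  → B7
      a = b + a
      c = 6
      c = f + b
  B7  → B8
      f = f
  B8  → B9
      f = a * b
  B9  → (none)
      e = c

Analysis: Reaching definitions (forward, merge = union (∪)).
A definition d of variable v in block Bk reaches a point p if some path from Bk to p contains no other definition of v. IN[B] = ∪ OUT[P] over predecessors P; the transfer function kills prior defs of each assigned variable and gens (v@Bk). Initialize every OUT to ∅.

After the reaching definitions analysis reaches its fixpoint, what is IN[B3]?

Converged values:
  B0: | IN={c@B1, d@B1, e@B2, f@B2} | OUT={c@B0, d@B1, e@B2, f@B2}
  B1: | IN={c@B0, c@B1, d@B1, e@B2, f@B2} | OUT={c@B1, d@B1, e@B1, f@B2}
  B2: | IN={c@B1, d@B1, e@B1, f@B2} | OUT={c@B1, d@B1, e@B2, f@B2}
  B3: | IN={c@B0, c@B1, d@B1, e@B2, f@B2} | OUT={b@B3, c@B0, c@B1, d@B1, e@B2, f@B2}
  B4: | IN={b@B3, c@B0, c@B1, d@B1, e@B2, f@B2} | OUT={b@B3, c@B0, c@B1, d@B4, e@B4, f@B4}
  B5: | IN={b@B3, c@B0, c@B1, d@B4, e@B4, f@B4} | OUT={a@B5, b@B3, c@B0, c@B1, d@B4, e@B4, f@B4}
  B6: | IN={a@B5, b@B3, c@B0, c@B1, d@B4, e@B4, f@B4} | OUT={a@B6, b@B3, c@B6, d@B4, e@B4, f@B4}
  B7: | IN={a@B6, b@B3, c@B6, d@B4, e@B4, f@B4} | OUT={a@B6, b@B3, c@B6, d@B4, e@B4, f@B7}
  B8: | IN={a@B6, b@B3, c@B6, d@B4, e@B4, f@B7} | OUT={a@B6, b@B3, c@B6, d@B4, e@B4, f@B8}
  B9: | IN={a@B6, b@B3, c@B0, c@B1, c@B6, d@B4, e@B4, f@B4, f@B8} | OUT={a@B6, b@B3, c@B0, c@B1, c@B6, d@B4, e@B9, f@B4, f@B8}

Merge at B3: IN[B3] = OUT[B0] ⊔ OUT[B2] = {c@B0, c@B1, d@B1, e@B2, f@B2}

Answer: {c@B0, c@B1, d@B1, e@B2, f@B2}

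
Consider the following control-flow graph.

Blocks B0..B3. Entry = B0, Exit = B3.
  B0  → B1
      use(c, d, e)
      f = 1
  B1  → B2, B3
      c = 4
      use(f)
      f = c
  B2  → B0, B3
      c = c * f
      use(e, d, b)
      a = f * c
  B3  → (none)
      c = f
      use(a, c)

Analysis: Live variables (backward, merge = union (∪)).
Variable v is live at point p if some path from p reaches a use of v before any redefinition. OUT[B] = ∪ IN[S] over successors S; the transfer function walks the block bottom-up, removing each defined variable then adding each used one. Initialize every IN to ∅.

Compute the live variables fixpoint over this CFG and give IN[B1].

Per-block solution:
  B0:   IN={a, b, c, d, e}   OUT={a, b, d, e, f}
  B1:   IN={a, b, d, e, f}   OUT={a, b, c, d, e, f}
  B2:   IN={b, c, d, e, f}   OUT={a, b, c, d, e, f}
  B3:   IN={a, f}   OUT={}

Merge at B1: OUT[B1] = IN[B2] ⊔ IN[B3] = {a, b, c, d, e, f}
Applying B1's transfer function to that OUT value gives IN[B1] (row B1 above).

Answer: {a, b, d, e, f}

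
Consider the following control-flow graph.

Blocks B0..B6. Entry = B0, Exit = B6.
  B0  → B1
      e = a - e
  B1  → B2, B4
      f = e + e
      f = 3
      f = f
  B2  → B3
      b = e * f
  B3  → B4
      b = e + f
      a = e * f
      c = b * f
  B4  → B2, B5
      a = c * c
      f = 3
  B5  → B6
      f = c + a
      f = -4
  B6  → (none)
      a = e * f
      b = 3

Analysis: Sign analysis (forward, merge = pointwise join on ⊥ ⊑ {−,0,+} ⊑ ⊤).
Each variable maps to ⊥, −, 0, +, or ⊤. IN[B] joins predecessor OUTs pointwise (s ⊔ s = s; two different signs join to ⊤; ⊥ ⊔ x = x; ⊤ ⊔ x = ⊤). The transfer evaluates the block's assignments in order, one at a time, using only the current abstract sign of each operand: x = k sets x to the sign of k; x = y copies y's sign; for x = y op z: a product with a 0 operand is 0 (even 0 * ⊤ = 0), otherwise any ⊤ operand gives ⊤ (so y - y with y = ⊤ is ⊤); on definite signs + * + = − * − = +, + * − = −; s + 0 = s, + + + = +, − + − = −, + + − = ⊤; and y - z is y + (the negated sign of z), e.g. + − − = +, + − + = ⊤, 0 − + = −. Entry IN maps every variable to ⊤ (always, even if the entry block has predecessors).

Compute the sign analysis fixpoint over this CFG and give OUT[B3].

Answer: {a: ⊤, b: ⊤, c: ⊤, d: ⊤, e: ⊤, f: +}

Trace:
Fixpoint table:
  B0:   IN=(all ⊤)   OUT=(all ⊤)
  B1:   IN=(all ⊤)   OUT={f:+; rest ⊤}
  B2:   IN={f:+; rest ⊤}   OUT={f:+; rest ⊤}
  B3:   IN={f:+; rest ⊤}   OUT={f:+; rest ⊤}
  B4:   IN={f:+; rest ⊤}   OUT={f:+; rest ⊤}
  B5:   IN={f:+; rest ⊤}   OUT={f:-; rest ⊤}
  B6:   IN={f:-; rest ⊤}   OUT={b:+, f:-; rest ⊤}

Merge at B3: IN[B3] = OUT[B2] = {a: ⊤, b: ⊤, c: ⊤, d: ⊤, e: ⊤, f: +}
Applying B3's transfer function to that IN value gives OUT[B3] (row B3 above).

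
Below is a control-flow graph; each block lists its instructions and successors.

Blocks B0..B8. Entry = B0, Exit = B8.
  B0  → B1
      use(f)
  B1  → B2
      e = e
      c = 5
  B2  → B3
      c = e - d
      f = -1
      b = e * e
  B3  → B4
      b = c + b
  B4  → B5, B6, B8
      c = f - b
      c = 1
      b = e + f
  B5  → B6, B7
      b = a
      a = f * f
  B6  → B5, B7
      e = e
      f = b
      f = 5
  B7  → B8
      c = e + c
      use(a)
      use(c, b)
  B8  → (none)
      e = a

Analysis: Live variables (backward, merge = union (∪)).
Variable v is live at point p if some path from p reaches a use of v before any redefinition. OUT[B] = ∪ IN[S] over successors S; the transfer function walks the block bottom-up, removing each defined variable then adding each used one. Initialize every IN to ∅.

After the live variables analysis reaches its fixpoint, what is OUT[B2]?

Answer: {a, b, c, e, f}

Working:
Fixpoint table:
  B0:  IN={a, d, e, f}  OUT={a, d, e}
  B1:  IN={a, d, e}  OUT={a, d, e}
  B2:  IN={a, d, e}  OUT={a, b, c, e, f}
  B3:  IN={a, b, c, e, f}  OUT={a, b, e, f}
  B4:  IN={a, b, e, f}  OUT={a, b, c, e, f}
  B5:  IN={a, c, e, f}  OUT={a, b, c, e}
  B6:  IN={a, b, c, e}  OUT={a, b, c, e, f}
  B7:  IN={a, b, c, e}  OUT={a}
  B8:  IN={a}  OUT={}

Merge at B2: OUT[B2] = IN[B3] = {a, b, c, e, f}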